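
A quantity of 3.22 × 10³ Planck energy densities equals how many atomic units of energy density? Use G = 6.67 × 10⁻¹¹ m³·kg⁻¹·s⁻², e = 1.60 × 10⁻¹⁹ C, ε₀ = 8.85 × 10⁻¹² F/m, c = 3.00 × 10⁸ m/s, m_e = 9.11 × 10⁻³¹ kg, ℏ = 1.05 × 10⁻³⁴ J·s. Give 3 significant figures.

5.00 × 10¹⁰³

Planck energy density: u_P = c⁷/(ℏG²) = 4.68 × 10¹¹³ J/m³
atomic unit of energy density: u_au = E_h/a₀³ = m_e⁴e¹⁰/((4πε₀)⁵ℏ⁸) = 3.01 × 10¹³ J/m³
3.22 × 10³ × 4.68 × 10¹¹³ / 3.01 × 10¹³ = 5.00 × 10¹⁰³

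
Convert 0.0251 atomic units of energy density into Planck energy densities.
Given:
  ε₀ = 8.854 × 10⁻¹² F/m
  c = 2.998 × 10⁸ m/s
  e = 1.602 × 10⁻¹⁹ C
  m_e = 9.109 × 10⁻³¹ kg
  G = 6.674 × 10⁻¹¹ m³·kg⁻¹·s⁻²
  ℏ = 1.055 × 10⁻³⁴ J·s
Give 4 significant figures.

1.587 × 10⁻¹⁰²

atomic unit of energy density: u_au = E_h/a₀³ = m_e⁴e¹⁰/((4πε₀)⁵ℏ⁸) = 2.929 × 10¹³ J/m³
Planck energy density: u_P = c⁷/(ℏG²) = 4.632 × 10¹¹³ J/m³
0.0251 × 2.929 × 10¹³ / 4.632 × 10¹¹³ = 1.587 × 10⁻¹⁰²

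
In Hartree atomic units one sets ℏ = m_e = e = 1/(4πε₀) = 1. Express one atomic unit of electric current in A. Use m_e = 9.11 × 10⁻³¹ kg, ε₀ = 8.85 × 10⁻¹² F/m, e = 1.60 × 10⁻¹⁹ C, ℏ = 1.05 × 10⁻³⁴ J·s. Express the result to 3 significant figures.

I_au = e E_h/ℏ = m_e e⁵/((4πε₀)²ℏ³)
E_h = 4.38 × 10⁻¹⁸ J
e·E_h/ℏ = 6.67 × 10⁻³ A

6.67 × 10⁻³ A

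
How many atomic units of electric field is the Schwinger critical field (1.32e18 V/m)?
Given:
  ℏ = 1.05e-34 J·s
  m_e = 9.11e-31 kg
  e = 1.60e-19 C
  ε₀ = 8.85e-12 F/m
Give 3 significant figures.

atomic unit of electric field: E_au = E_h/(e a₀) = m_e²e⁵/((4πε₀)³ℏ⁴) = 5.20e11 V/m.
1.32e18 / 5.20e11 = 2.54e6

2.54e6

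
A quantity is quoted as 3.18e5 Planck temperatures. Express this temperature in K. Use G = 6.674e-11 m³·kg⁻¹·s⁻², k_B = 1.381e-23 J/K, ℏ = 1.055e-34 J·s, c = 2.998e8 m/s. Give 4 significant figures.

4.506e37 K

One Planck temperature: T_P = √(ℏc⁵/G) / k_B = 1.417e32 K.
3.18e5 × 1.417e32 K = 4.506e37 K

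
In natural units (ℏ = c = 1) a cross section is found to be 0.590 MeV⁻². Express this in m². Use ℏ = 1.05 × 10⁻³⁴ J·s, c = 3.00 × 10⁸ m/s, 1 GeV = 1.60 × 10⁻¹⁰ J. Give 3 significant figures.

Area is [L]² = [E]⁻²·(ℏc)²; restore (ℏc)².
1 GeV⁻² → (ℏc)² × (1 GeV in J)⁻² = 3.88 × 10⁻³² m².
Convert the energy scale: 0.590 MeV⁻² = 5.90 × 10⁵ GeV⁻².
Result: 5.90 × 10⁵ × 3.88 × 10⁻³² = 2.29 × 10⁻²⁶ m².

2.29 × 10⁻²⁶ m²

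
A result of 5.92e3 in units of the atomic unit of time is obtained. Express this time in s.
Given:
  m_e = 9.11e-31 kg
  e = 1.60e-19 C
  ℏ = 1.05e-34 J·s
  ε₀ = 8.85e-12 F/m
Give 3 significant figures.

1.42e-13 s

One atomic unit of time: τ_au = (4πε₀)²ℏ³/(m_e e⁴) = 2.40e-17 s.
5.92e3 × 2.40e-17 s = 1.42e-13 s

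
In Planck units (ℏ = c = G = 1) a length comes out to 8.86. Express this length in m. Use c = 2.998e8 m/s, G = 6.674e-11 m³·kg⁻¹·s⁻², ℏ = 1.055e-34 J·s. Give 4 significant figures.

1.432e-34 m

One Planck length: ℓ_P = √(ℏG/c³) = 1.616e-35 m.
8.86 × 1.616e-35 m = 1.432e-34 m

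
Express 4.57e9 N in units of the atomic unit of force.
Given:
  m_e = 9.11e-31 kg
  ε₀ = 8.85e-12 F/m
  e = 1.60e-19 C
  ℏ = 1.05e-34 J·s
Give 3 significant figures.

5.49e16

atomic unit of force: F_au = E_h/a₀ = m_e²e⁶/((4πε₀)³ℏ⁴) = 8.33e-8 N.
4.57e9 / 8.33e-8 = 5.49e16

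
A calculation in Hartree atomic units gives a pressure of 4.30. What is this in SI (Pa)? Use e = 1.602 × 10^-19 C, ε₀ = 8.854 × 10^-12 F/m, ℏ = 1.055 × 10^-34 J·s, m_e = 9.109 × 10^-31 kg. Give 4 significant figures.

1.260 × 10^14 Pa

One atomic unit of pressure: P_au = E_h/a₀³ = m_e⁴e¹⁰/((4πε₀)⁵ℏ⁸) = 2.929 × 10^13 Pa.
4.30 × 2.929 × 10^13 Pa = 1.260 × 10^14 Pa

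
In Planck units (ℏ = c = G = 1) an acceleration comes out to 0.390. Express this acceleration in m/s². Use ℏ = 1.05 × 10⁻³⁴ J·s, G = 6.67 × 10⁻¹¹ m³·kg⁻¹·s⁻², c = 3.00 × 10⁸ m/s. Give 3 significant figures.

One Planck acceleration: a_P = √(c⁷/(ℏG)) = 5.59 × 10⁵¹ m/s².
0.390 × 5.59 × 10⁵¹ m/s² = 2.18 × 10⁵¹ m/s²

2.18 × 10⁵¹ m/s²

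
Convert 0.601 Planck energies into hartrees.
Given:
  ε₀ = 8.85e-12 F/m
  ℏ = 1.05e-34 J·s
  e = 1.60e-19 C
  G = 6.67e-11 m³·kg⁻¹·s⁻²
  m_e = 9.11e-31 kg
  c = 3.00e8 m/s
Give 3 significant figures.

Planck energy: E_P = √(ℏc⁵/G) = 1.96e9 J
hartree: E_h = m_e e⁴/(4πε₀ℏ)² = 4.38e-18 J
0.601 × 1.96e9 / 4.38e-18 = 2.68e26

2.68e26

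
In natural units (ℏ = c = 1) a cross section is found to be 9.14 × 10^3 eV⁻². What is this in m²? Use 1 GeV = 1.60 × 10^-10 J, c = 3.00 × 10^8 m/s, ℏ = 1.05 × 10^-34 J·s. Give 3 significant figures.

3.54 × 10^-10 m²

Area is [L]² = [E]⁻²·(ℏc)²; restore (ℏc)².
1 GeV⁻² → (ℏc)² × (1 GeV in J)⁻² = 3.88 × 10^-32 m².
Convert the energy scale: 9.14 × 10^3 eV⁻² = 9.14 × 10^21 GeV⁻².
Result: 9.14 × 10^21 × 3.88 × 10^-32 = 3.54 × 10^-10 m².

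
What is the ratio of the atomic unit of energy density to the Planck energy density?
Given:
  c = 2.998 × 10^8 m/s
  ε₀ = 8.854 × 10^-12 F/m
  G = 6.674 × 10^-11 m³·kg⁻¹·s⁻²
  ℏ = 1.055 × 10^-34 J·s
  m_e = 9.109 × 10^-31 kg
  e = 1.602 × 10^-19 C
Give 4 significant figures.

6.323 × 10^-101

atomic unit of energy density: u_au = E_h/a₀³ = m_e⁴e¹⁰/((4πε₀)⁵ℏ⁸) = 2.929 × 10^13 J/m³
Planck energy density: u_P = c⁷/(ℏG²) = 4.632 × 10^113 J/m³
ratio = 2.929 × 10^13 / 4.632 × 10^113 = 6.323 × 10^-101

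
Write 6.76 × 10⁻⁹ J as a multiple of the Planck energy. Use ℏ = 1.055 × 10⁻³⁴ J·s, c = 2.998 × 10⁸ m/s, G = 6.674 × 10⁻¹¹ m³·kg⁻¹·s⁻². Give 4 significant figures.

3.455 × 10⁻¹⁸

Planck energy: E_P = √(ℏc⁵/G) = 1.957 × 10⁹ J.
6.76 × 10⁻⁹ / 1.957 × 10⁹ = 3.455 × 10⁻¹⁸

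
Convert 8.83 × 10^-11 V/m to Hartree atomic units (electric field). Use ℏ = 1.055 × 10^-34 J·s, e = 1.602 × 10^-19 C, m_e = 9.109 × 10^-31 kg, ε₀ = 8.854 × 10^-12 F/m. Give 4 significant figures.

1.721 × 10^-22

atomic unit of electric field: E_au = E_h/(e a₀) = m_e²e⁵/((4πε₀)³ℏ⁴) = 5.131 × 10^11 V/m.
8.83 × 10^-11 / 5.131 × 10^11 = 1.721 × 10^-22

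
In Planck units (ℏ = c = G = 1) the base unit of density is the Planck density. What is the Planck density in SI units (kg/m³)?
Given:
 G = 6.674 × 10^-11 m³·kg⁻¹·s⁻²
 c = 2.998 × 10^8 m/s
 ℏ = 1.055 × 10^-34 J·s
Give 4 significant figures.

ρ_P = c⁵/(ℏG²)
  = 2.422 × 10^42 / 4.699 × 10^-55
  = 5.154 × 10^96 kg/m³

5.154 × 10^96 kg/m³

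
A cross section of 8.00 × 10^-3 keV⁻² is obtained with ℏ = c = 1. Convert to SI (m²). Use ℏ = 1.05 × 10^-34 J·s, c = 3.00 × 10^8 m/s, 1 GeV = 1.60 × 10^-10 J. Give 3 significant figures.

Area is [L]² = [E]⁻²·(ℏc)²; restore (ℏc)².
1 GeV⁻² → (ℏc)² × (1 GeV in J)⁻² = 3.88 × 10^-32 m².
Convert the energy scale: 8.00 × 10^-3 keV⁻² = 8.00 × 10^9 GeV⁻².
Result: 8.00 × 10^9 × 3.88 × 10^-32 = 3.10 × 10^-22 m².

3.10 × 10^-22 m²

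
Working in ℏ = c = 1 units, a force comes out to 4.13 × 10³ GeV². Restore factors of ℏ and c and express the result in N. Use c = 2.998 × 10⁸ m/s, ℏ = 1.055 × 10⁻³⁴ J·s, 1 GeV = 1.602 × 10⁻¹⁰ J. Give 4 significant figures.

3.351 × 10⁹ N

Force is [E]/[L] = [E]²/(ℏc); restore (ℏc)⁻¹.
1 GeV² → 1/(ℏc) × (1 GeV in J)² = 8.114 × 10⁵ N.
Result: 4.13 × 10³ × 8.114 × 10⁵ = 3.351 × 10⁹ N.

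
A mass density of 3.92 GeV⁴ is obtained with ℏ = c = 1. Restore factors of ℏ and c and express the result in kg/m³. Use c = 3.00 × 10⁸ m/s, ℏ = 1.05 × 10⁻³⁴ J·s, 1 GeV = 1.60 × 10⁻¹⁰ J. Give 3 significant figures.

Mass density is [E]/(c²[L]³) = [E]⁴/(ℏ³c⁵).
1 GeV⁴ → 1/(ℏ³c⁵) × (1 GeV in J)⁴ = 2.33 × 10²⁰ kg/m³.
Result: 3.92 × 2.33 × 10²⁰ = 9.13 × 10²⁰ kg/m³.

9.13 × 10²⁰ kg/m³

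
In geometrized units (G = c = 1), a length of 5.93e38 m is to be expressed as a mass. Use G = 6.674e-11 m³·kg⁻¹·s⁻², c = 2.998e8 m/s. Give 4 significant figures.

7.986e65 kg

Length → mass via c²/G.
5.93e38 m × (c²/G) = 7.986e65 kg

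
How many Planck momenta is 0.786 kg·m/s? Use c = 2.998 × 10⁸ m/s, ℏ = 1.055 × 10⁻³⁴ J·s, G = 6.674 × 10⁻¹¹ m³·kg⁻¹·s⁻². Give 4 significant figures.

0.1204

Planck momentum: p_P = √(ℏc³/G) = 6.527 kg·m/s.
0.786 / 6.527 = 0.1204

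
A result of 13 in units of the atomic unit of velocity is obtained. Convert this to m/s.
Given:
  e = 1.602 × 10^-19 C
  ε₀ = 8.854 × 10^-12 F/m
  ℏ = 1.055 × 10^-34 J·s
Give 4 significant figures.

One atomic unit of velocity: v_au = e²/(4πε₀ℏ) = 2.186 × 10^6 m/s.
13 × 2.186 × 10^6 m/s = 2.842 × 10^7 m/s

2.842 × 10^7 m/s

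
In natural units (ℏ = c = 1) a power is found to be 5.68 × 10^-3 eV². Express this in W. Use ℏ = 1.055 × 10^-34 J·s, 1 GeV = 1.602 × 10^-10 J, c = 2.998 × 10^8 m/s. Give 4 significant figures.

1.382 × 10^-6 W

Power is [E]/[T] = [E]²/ℏ.
1 GeV² → 1/ℏ × (1 GeV in J)² = 2.433 × 10^14 W.
Convert the energy scale: 5.68 × 10^-3 eV² = 5.68 × 10^-21 GeV².
Result: 5.68 × 10^-21 × 2.433 × 10^14 = 1.382 × 10^-6 W.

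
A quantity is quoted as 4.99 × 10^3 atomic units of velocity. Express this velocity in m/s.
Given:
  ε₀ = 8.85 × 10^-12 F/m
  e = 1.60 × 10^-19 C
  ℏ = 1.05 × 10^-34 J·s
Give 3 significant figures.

One atomic unit of velocity: v_au = e²/(4πε₀ℏ) = 2.19 × 10^6 m/s.
4.99 × 10^3 × 2.19 × 10^6 m/s = 1.09 × 10^10 m/s

1.09 × 10^10 m/s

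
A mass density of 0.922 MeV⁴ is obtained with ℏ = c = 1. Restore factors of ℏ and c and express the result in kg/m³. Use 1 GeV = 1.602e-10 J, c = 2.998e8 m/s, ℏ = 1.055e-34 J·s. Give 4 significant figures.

2.135e8 kg/m³

Mass density is [E]/(c²[L]³) = [E]⁴/(ℏ³c⁵).
1 GeV⁴ → 1/(ℏ³c⁵) × (1 GeV in J)⁴ = 2.316e20 kg/m³.
Convert the energy scale: 0.922 MeV⁴ = 9.22e-13 GeV⁴.
Result: 9.22e-13 × 2.316e20 = 2.135e8 kg/m³.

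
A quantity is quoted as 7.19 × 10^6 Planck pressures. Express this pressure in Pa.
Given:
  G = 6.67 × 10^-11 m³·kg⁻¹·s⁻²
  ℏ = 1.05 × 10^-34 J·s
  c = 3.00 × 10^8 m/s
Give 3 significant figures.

3.37 × 10^120 Pa

One Planck pressure: p_P = c⁷/(ℏG²) = 4.68 × 10^113 Pa.
7.19 × 10^6 × 4.68 × 10^113 Pa = 3.37 × 10^120 Pa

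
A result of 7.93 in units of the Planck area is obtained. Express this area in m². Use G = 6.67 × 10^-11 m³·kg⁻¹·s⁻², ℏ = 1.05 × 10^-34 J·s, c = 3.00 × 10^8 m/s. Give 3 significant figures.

2.06 × 10^-69 m²

One Planck area: A_P = ℏG/c³ = 2.59 × 10^-70 m².
7.93 × 2.59 × 10^-70 m² = 2.06 × 10^-69 m²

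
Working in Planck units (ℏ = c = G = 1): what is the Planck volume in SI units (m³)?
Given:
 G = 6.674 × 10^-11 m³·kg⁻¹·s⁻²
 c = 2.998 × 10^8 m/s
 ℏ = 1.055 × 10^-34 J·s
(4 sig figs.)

Dimensional analysis gives V_P = (ℏG/c³)^(3/2).
  = √(1.784 × 10^-209)
  = 4.224 × 10^-105 m³

4.224 × 10^-105 m³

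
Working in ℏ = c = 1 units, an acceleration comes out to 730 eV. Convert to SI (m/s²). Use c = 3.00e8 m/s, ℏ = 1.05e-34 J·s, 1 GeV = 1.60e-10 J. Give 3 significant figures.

3.34e26 m/s²

Acceleration is [L]/[T]² = c·[E]/ℏ.
1 GeV → c/ℏ × (1 GeV in J) = 4.57e32 m/s².
Convert the energy scale: 730 eV = 7.30e-7 GeV.
Result: 7.30e-7 × 4.57e32 = 3.34e26 m/s².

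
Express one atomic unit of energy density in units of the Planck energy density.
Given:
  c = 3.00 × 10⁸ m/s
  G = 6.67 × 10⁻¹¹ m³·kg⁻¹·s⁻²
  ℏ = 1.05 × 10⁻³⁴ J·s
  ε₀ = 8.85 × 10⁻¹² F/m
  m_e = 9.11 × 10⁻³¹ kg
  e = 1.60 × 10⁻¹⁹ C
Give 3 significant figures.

6.44 × 10⁻¹⁰¹

atomic unit of energy density: u_au = E_h/a₀³ = m_e⁴e¹⁰/((4πε₀)⁵ℏ⁸) = 3.01 × 10¹³ J/m³
Planck energy density: u_P = c⁷/(ℏG²) = 4.68 × 10¹¹³ J/m³
ratio = 3.01 × 10¹³ / 4.68 × 10¹¹³ = 6.44 × 10⁻¹⁰¹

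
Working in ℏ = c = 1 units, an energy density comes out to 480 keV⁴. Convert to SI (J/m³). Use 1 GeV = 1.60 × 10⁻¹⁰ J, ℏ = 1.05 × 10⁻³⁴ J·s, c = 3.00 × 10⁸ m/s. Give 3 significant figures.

1.01 × 10¹⁶ J/m³

[E]/[L]³ = [E]⁴/(ℏc)³; restore (ℏc)⁻³.
1 GeV⁴ → 1/(ℏc)³ × (1 GeV in J)⁴ = 2.10 × 10³⁷ J/m³.
Convert the energy scale: 480 keV⁴ = 4.80 × 10⁻²² GeV⁴.
Result: 4.80 × 10⁻²² × 2.10 × 10³⁷ = 1.01 × 10¹⁶ J/m³.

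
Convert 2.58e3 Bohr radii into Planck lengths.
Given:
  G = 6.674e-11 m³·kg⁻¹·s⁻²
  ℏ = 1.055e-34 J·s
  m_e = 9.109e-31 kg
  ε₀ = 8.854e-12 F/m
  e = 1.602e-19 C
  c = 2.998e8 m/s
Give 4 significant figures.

8.455e27

Bohr radius: a₀ = 4πε₀ℏ²/(m_e e²) = 5.297e-11 m
Planck length: ℓ_P = √(ℏG/c³) = 1.616e-35 m
2.58e3 × 5.297e-11 / 1.616e-35 = 8.455e27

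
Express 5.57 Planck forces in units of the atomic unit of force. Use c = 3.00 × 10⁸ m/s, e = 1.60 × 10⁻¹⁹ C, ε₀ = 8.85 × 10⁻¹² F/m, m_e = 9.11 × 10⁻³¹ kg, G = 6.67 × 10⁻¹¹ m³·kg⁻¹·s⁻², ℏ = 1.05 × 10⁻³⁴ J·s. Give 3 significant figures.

8.12 × 10⁵¹

Planck force: F_P = c⁴/G = 1.21 × 10⁴⁴ N
atomic unit of force: F_au = E_h/a₀ = m_e²e⁶/((4πε₀)³ℏ⁴) = 8.33 × 10⁻⁸ N
5.57 × 1.21 × 10⁴⁴ / 8.33 × 10⁻⁸ = 8.12 × 10⁵¹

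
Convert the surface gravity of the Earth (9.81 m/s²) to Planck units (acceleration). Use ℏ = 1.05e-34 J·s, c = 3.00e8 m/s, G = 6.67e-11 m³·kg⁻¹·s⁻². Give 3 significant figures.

1.76e-51

Planck acceleration: a_P = √(c⁷/(ℏG)) = 5.59e51 m/s².
9.81 / 5.59e51 = 1.76e-51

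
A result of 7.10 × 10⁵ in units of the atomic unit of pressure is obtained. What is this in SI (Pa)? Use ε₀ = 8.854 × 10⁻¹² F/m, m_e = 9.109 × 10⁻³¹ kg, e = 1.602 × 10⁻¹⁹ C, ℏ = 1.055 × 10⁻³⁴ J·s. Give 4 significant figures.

One atomic unit of pressure: P_au = E_h/a₀³ = m_e⁴e¹⁰/((4πε₀)⁵ℏ⁸) = 2.929 × 10¹³ Pa.
7.10 × 10⁵ × 2.929 × 10¹³ Pa = 2.080 × 10¹⁹ Pa

2.080 × 10¹⁹ Pa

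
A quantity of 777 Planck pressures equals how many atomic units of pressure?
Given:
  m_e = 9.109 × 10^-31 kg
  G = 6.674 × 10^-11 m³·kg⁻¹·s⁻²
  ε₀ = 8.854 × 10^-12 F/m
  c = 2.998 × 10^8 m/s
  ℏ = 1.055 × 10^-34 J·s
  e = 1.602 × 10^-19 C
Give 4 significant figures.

1.229 × 10^103

Planck pressure: p_P = c⁷/(ℏG²) = 4.632 × 10^113 Pa
atomic unit of pressure: P_au = E_h/a₀³ = m_e⁴e¹⁰/((4πε₀)⁵ℏ⁸) = 2.929 × 10^13 Pa
777 × 4.632 × 10^113 / 2.929 × 10^13 = 1.229 × 10^103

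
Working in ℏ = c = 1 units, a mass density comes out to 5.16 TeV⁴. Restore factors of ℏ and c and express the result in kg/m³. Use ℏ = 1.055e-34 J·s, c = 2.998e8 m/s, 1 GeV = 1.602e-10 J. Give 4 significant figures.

1.195e33 kg/m³

Mass density is [E]/(c²[L]³) = [E]⁴/(ℏ³c⁵).
1 GeV⁴ → 1/(ℏ³c⁵) × (1 GeV in J)⁴ = 2.316e20 kg/m³.
Convert the energy scale: 5.16 TeV⁴ = 5.16e12 GeV⁴.
Result: 5.16e12 × 2.316e20 = 1.195e33 kg/m³.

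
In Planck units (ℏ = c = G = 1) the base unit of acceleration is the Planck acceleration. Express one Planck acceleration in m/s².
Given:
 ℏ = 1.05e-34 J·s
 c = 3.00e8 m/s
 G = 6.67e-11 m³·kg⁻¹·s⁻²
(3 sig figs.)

a_P = √(c⁷/(ℏG))
  = √(3.12e103)
  = 5.59e51 m/s²

5.59e51 m/s²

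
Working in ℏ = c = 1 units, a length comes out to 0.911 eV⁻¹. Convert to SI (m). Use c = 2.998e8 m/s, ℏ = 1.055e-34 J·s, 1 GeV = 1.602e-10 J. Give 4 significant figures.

1.799e-7 m

A length is [E]⁻¹ in ℏ=c=1; restore one factor of ℏc.
1 GeV⁻¹ → ℏc × (1 GeV in J)⁻¹ = 1.974e-16 m.
Convert the energy scale: 0.911 eV⁻¹ = 9.11e8 GeV⁻¹.
Result: 9.11e8 × 1.974e-16 = 1.799e-7 m.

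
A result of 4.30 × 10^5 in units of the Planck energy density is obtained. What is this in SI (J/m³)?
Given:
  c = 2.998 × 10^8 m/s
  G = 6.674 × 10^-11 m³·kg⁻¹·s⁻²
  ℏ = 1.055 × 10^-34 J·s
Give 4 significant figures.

1.992 × 10^119 J/m³

One Planck energy density: u_P = c⁷/(ℏG²) = 4.632 × 10^113 J/m³.
4.30 × 10^5 × 4.632 × 10^113 J/m³ = 1.992 × 10^119 J/m³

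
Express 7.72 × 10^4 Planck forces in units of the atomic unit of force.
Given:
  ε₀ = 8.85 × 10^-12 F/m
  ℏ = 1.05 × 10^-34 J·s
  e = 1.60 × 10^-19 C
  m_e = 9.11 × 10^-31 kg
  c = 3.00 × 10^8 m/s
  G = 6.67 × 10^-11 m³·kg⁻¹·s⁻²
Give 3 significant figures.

Planck force: F_P = c⁴/G = 1.21 × 10^44 N
atomic unit of force: F_au = E_h/a₀ = m_e²e⁶/((4πε₀)³ℏ⁴) = 8.33 × 10^-8 N
7.72 × 10^4 × 1.21 × 10^44 / 8.33 × 10^-8 = 1.13 × 10^56

1.13 × 10^56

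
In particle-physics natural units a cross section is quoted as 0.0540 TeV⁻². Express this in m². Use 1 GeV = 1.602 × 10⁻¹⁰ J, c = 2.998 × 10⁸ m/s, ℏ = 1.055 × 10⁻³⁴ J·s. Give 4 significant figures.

Area is [L]² = [E]⁻²·(ℏc)²; restore (ℏc)².
1 GeV⁻² → (ℏc)² × (1 GeV in J)⁻² = 3.898 × 10⁻³² m².
Convert the energy scale: 0.0540 TeV⁻² = 5.40 × 10⁻⁸ GeV⁻².
Result: 5.40 × 10⁻⁸ × 3.898 × 10⁻³² = 2.105 × 10⁻³⁹ m².

2.105 × 10⁻³⁹ m²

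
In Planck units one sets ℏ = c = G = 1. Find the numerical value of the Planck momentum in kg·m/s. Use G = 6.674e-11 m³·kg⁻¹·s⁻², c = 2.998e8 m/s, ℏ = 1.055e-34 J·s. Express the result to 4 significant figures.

p_P = √(ℏc³/G)
  = √(42.60)
  = 6.527 kg·m/s

6.527 kg·m/s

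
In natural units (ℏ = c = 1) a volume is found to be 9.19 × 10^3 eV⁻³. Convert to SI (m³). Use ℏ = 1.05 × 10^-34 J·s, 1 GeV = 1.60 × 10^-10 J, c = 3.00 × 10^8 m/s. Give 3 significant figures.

Volume is [L]³ = [E]⁻³·(ℏc)³.
1 GeV⁻³ → (ℏc)³ × (1 GeV in J)⁻³ = 7.63 × 10^-48 m³.
Convert the energy scale: 9.19 × 10^3 eV⁻³ = 9.19 × 10^30 GeV⁻³.
Result: 9.19 × 10^30 × 7.63 × 10^-48 = 7.01 × 10^-17 m³.

7.01 × 10^-17 m³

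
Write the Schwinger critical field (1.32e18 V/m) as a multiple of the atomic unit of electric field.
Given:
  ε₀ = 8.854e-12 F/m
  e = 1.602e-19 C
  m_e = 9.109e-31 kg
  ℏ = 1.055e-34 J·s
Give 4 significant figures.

2.573e6

atomic unit of electric field: E_au = E_h/(e a₀) = m_e²e⁵/((4πε₀)³ℏ⁴) = 5.131e11 V/m.
1.32e18 / 5.131e11 = 2.573e6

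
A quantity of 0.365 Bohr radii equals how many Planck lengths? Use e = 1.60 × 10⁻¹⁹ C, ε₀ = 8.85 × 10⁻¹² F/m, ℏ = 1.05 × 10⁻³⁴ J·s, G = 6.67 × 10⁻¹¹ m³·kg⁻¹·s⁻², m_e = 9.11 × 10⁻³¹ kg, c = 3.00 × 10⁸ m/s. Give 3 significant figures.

Bohr radius: a₀ = 4πε₀ℏ²/(m_e e²) = 5.26 × 10⁻¹¹ m
Planck length: ℓ_P = √(ℏG/c³) = 1.61 × 10⁻³⁵ m
0.365 × 5.26 × 10⁻¹¹ / 1.61 × 10⁻³⁵ = 1.19 × 10²⁴

1.19 × 10²⁴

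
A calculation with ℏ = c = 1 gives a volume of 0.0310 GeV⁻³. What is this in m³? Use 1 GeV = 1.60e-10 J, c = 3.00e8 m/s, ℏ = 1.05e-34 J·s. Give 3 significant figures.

2.37e-49 m³

Volume is [L]³ = [E]⁻³·(ℏc)³.
1 GeV⁻³ → (ℏc)³ × (1 GeV in J)⁻³ = 7.63e-48 m³.
Result: 0.0310 × 7.63e-48 = 2.37e-49 m³.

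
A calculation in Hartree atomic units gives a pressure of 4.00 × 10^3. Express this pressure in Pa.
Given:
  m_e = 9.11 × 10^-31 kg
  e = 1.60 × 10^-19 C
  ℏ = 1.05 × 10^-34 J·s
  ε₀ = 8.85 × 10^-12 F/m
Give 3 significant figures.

1.21 × 10^17 Pa

One atomic unit of pressure: P_au = E_h/a₀³ = m_e⁴e¹⁰/((4πε₀)⁵ℏ⁸) = 3.01 × 10^13 Pa.
4.00 × 10^3 × 3.01 × 10^13 Pa = 1.21 × 10^17 Pa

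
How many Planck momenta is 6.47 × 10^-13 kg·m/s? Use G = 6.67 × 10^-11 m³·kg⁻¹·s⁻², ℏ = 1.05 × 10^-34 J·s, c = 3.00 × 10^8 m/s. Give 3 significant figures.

9.92 × 10^-14

Planck momentum: p_P = √(ℏc³/G) = 6.52 kg·m/s.
6.47 × 10^-13 / 6.52 = 9.92 × 10^-14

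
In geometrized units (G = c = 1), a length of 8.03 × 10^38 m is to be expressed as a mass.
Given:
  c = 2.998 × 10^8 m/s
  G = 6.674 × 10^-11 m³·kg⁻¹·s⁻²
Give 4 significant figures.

1.081 × 10^66 kg

Length → mass via c²/G.
8.03 × 10^38 m × (c²/G) = 1.081 × 10^66 kg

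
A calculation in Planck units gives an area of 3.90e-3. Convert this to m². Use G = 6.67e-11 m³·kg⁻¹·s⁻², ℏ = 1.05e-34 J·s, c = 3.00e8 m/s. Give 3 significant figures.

1.01e-72 m²

One Planck area: A_P = ℏG/c³ = 2.59e-70 m².
3.90e-3 × 2.59e-70 m² = 1.01e-72 m²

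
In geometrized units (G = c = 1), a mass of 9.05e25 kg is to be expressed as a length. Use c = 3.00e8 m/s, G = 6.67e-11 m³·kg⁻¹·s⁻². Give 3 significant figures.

0.0671 m

In G = c = 1 units mass has dimensions of length; the conversion factor is G/c².
9.05e25 kg × (G/c²) = 0.0671 m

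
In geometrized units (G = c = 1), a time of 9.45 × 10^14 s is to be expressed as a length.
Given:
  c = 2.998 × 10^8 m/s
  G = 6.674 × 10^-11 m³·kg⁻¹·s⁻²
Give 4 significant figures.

2.833 × 10^23 m

Time → length via c.
9.45 × 10^14 s × (c) = 2.833 × 10^23 m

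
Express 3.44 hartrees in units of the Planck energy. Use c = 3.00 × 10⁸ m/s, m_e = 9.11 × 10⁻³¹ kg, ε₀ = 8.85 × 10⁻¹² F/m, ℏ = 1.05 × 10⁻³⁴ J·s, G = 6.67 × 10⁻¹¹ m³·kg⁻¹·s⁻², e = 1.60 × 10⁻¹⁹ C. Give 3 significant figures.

7.70 × 10⁻²⁷

hartree: E_h = m_e e⁴/(4πε₀ℏ)² = 4.38 × 10⁻¹⁸ J
Planck energy: E_P = √(ℏc⁵/G) = 1.96 × 10⁹ J
3.44 × 4.38 × 10⁻¹⁸ / 1.96 × 10⁹ = 7.70 × 10⁻²⁷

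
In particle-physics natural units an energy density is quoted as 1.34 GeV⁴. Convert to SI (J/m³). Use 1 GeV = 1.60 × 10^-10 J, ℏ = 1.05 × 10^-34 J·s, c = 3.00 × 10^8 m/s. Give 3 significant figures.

[E]/[L]³ = [E]⁴/(ℏc)³; restore (ℏc)⁻³.
1 GeV⁴ → 1/(ℏc)³ × (1 GeV in J)⁴ = 2.10 × 10^37 J/m³.
Result: 1.34 × 2.10 × 10^37 = 2.81 × 10^37 J/m³.

2.81 × 10^37 J/m³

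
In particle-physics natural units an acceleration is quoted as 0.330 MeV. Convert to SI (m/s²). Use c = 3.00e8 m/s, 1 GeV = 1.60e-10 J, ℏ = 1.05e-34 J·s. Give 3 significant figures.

1.51e29 m/s²

Acceleration is [L]/[T]² = c·[E]/ℏ.
1 GeV → c/ℏ × (1 GeV in J) = 4.57e32 m/s².
Convert the energy scale: 0.330 MeV = 3.30e-4 GeV.
Result: 3.30e-4 × 4.57e32 = 1.51e29 m/s².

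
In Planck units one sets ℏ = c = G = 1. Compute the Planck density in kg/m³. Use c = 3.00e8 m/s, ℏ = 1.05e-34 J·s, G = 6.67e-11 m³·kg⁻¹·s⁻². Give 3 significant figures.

ρ_P = c⁵/(ℏG²)
  = 2.43e42 / 4.67e-55
  = 5.20e96 kg/m³

5.20e96 kg/m³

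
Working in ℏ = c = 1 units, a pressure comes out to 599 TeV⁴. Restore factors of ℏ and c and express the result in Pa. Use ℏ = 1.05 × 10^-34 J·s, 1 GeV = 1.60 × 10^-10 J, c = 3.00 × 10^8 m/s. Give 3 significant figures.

Pressure is [E]/[L]³ = [E]⁴/(ℏc)³.
1 GeV⁴ → 1/(ℏc)³ × (1 GeV in J)⁴ = 2.10 × 10^37 Pa.
Convert the energy scale: 599 TeV⁴ = 5.99 × 10^14 GeV⁴.
Result: 5.99 × 10^14 × 2.10 × 10^37 = 1.26 × 10^52 Pa.

1.26 × 10^52 Pa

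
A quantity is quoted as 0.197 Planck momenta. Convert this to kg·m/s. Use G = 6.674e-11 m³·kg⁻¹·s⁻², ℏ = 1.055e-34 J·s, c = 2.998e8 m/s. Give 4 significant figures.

One Planck momentum: p_P = √(ℏc³/G) = 6.527 kg·m/s.
0.197 × 6.527 kg·m/s = 1.286 kg·m/s

1.286 kg·m/s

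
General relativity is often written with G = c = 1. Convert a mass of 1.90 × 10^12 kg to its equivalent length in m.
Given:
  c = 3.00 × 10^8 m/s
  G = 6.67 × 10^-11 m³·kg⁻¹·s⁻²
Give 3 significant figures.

1.41 × 10^-15 m

In G = c = 1 units mass has dimensions of length; the conversion factor is G/c².
1.90 × 10^12 kg × (G/c²) = 1.41 × 10^-15 m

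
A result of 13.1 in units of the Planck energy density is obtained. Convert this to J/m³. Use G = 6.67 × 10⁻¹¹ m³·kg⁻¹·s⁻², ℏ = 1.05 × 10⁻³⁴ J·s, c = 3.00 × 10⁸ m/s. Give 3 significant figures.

One Planck energy density: u_P = c⁷/(ℏG²) = 4.68 × 10¹¹³ J/m³.
13.1 × 4.68 × 10¹¹³ J/m³ = 6.13 × 10¹¹⁴ J/m³

6.13 × 10¹¹⁴ J/m³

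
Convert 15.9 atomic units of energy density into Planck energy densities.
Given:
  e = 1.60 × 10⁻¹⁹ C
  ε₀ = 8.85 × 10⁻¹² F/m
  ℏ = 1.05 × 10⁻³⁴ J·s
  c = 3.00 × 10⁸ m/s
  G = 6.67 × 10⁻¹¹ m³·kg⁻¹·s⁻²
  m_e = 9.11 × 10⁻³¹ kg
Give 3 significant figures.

atomic unit of energy density: u_au = E_h/a₀³ = m_e⁴e¹⁰/((4πε₀)⁵ℏ⁸) = 3.01 × 10¹³ J/m³
Planck energy density: u_P = c⁷/(ℏG²) = 4.68 × 10¹¹³ J/m³
15.9 × 3.01 × 10¹³ / 4.68 × 10¹¹³ = 1.02 × 10⁻⁹⁹

1.02 × 10⁻⁹⁹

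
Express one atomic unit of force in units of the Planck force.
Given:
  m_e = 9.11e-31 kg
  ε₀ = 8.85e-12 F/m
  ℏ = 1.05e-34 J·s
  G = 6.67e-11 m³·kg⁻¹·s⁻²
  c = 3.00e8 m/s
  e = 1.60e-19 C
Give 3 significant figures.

6.86e-52

atomic unit of force: F_au = E_h/a₀ = m_e²e⁶/((4πε₀)³ℏ⁴) = 8.33e-8 N
Planck force: F_P = c⁴/G = 1.21e44 N
ratio = 8.33e-8 / 1.21e44 = 6.86e-52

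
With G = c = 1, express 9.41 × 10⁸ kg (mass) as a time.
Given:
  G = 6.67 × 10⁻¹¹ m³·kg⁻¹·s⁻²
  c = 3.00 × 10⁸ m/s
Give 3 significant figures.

2.32 × 10⁻²⁷ s

Mass → time via G/c³.
9.41 × 10⁸ kg × (G/c³) = 2.32 × 10⁻²⁷ s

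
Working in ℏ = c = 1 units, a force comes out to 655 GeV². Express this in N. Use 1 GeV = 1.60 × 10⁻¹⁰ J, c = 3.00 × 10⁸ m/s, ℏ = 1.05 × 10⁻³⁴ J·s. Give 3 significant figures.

Force is [E]/[L] = [E]²/(ℏc); restore (ℏc)⁻¹.
1 GeV² → 1/(ℏc) × (1 GeV in J)² = 8.13 × 10⁵ N.
Result: 655 × 8.13 × 10⁵ = 5.32 × 10⁸ N.

5.32 × 10⁸ N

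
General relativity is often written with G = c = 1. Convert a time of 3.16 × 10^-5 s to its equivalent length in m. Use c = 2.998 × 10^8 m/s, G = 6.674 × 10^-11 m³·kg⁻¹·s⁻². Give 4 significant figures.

Time → length via c.
3.16 × 10^-5 s × (c) = 9.474 × 10^3 m

9.474 × 10^3 m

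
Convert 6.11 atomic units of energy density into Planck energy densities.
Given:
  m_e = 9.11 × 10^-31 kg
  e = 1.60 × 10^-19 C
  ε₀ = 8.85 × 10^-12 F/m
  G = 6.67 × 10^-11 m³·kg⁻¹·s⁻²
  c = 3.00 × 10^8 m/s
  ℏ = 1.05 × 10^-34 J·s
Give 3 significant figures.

atomic unit of energy density: u_au = E_h/a₀³ = m_e⁴e¹⁰/((4πε₀)⁵ℏ⁸) = 3.01 × 10^13 J/m³
Planck energy density: u_P = c⁷/(ℏG²) = 4.68 × 10^113 J/m³
6.11 × 3.01 × 10^13 / 4.68 × 10^113 = 3.93 × 10^-100

3.93 × 10^-100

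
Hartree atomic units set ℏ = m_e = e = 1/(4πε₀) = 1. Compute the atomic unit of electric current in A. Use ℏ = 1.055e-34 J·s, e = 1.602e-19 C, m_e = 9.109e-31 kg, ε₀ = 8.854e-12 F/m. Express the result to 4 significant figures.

From ℏ = m_e = e = 1/(4πε₀) = 1 the current scale is I_au = e E_h/ℏ = m_e e⁵/((4πε₀)²ℏ³).
E_h = 4.354e-18 J
e·E_h/ℏ = 6.612e-3 A

6.612e-3 A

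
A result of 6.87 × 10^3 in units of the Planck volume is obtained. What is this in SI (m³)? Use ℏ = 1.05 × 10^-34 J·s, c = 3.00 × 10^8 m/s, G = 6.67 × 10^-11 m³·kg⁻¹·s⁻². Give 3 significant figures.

2.87 × 10^-101 m³

One Planck volume: V_P = (ℏG/c³)^(3/2) = 4.18 × 10^-105 m³.
6.87 × 10^3 × 4.18 × 10^-105 m³ = 2.87 × 10^-101 m³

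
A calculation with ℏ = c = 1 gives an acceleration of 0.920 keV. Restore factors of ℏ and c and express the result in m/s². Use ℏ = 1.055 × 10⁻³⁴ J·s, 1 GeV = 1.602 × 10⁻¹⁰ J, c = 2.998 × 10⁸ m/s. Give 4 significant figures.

4.188 × 10²⁶ m/s²

Acceleration is [L]/[T]² = c·[E]/ℏ.
1 GeV → c/ℏ × (1 GeV in J) = 4.552 × 10³² m/s².
Convert the energy scale: 0.920 keV = 9.20 × 10⁻⁷ GeV.
Result: 9.20 × 10⁻⁷ × 4.552 × 10³² = 4.188 × 10²⁶ m/s².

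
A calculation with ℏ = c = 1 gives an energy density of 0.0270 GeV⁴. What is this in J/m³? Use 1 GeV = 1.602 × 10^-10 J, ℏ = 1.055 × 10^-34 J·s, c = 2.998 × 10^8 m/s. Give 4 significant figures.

[E]/[L]³ = [E]⁴/(ℏc)³; restore (ℏc)⁻³.
1 GeV⁴ → 1/(ℏc)³ × (1 GeV in J)⁴ = 2.082 × 10^37 J/m³.
Result: 0.0270 × 2.082 × 10^37 = 5.620 × 10^35 J/m³.

5.620 × 10^35 J/m³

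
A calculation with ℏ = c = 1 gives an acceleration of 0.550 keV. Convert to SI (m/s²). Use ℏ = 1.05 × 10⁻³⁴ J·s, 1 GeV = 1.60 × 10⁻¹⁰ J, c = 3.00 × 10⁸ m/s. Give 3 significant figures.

2.51 × 10²⁶ m/s²

Acceleration is [L]/[T]² = c·[E]/ℏ.
1 GeV → c/ℏ × (1 GeV in J) = 4.57 × 10³² m/s².
Convert the energy scale: 0.550 keV = 5.50 × 10⁻⁷ GeV.
Result: 5.50 × 10⁻⁷ × 4.57 × 10³² = 2.51 × 10²⁶ m/s².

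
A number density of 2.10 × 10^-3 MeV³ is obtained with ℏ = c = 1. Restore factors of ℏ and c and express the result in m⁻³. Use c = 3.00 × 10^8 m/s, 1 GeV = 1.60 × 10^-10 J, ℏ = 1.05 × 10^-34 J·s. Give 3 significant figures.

Number density is [L]⁻³ = [E]³/(ℏc)³.
1 GeV³ → 1/(ℏc)³ × (1 GeV in J)³ = 1.31 × 10^47 m⁻³.
Convert the energy scale: 2.10 × 10^-3 MeV³ = 2.10 × 10^-12 GeV³.
Result: 2.10 × 10^-12 × 1.31 × 10^47 = 2.75 × 10^35 m⁻³.

2.75 × 10^35 m⁻³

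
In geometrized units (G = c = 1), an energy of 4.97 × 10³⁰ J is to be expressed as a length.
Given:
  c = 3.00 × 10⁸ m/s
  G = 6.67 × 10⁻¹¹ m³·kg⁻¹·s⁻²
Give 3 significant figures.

Energy → length via G/c⁴.
4.97 × 10³⁰ J × (G/c⁴) = 4.09 × 10⁻¹⁴ m

4.09 × 10⁻¹⁴ m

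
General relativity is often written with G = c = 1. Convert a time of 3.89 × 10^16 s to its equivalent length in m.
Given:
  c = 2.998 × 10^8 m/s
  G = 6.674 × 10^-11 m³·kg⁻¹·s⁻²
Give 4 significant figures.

Time → length via c.
3.89 × 10^16 s × (c) = 1.166 × 10^25 m

1.166 × 10^25 m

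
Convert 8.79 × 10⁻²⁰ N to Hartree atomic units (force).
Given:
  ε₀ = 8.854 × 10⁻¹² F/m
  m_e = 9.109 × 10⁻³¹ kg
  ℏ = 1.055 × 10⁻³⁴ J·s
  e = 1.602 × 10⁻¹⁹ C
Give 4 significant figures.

1.069 × 10⁻¹²

atomic unit of force: F_au = E_h/a₀ = m_e²e⁶/((4πε₀)³ℏ⁴) = 8.220 × 10⁻⁸ N.
8.79 × 10⁻²⁰ / 8.220 × 10⁻⁸ = 1.069 × 10⁻¹²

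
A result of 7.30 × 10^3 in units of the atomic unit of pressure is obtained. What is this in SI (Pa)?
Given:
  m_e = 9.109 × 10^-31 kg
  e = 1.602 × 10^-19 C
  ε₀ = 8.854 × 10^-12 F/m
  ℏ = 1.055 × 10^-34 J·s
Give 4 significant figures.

2.138 × 10^17 Pa

One atomic unit of pressure: P_au = E_h/a₀³ = m_e⁴e¹⁰/((4πε₀)⁵ℏ⁸) = 2.929 × 10^13 Pa.
7.30 × 10^3 × 2.929 × 10^13 Pa = 2.138 × 10^17 Pa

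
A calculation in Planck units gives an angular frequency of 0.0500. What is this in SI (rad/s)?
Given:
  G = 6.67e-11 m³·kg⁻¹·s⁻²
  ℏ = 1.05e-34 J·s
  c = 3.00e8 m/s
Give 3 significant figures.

One Planck angular frequency: ω_P = √(c⁵/(ℏG)) = 1.86e43 rad/s.
0.0500 × 1.86e43 rad/s = 9.31e41 rad/s

9.31e41 rad/s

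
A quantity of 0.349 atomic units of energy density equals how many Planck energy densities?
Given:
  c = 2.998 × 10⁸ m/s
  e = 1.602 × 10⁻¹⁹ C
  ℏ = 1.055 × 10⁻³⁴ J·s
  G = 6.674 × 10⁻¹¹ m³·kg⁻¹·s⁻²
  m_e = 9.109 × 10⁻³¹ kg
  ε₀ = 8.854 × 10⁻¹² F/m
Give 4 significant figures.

2.207 × 10⁻¹⁰¹

atomic unit of energy density: u_au = E_h/a₀³ = m_e⁴e¹⁰/((4πε₀)⁵ℏ⁸) = 2.929 × 10¹³ J/m³
Planck energy density: u_P = c⁷/(ℏG²) = 4.632 × 10¹¹³ J/m³
0.349 × 2.929 × 10¹³ / 4.632 × 10¹¹³ = 2.207 × 10⁻¹⁰¹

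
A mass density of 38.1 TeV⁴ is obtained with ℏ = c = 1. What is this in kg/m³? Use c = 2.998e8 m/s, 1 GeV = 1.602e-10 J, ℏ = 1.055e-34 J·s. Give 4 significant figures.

Mass density is [E]/(c²[L]³) = [E]⁴/(ℏ³c⁵).
1 GeV⁴ → 1/(ℏ³c⁵) × (1 GeV in J)⁴ = 2.316e20 kg/m³.
Convert the energy scale: 38.1 TeV⁴ = 3.81e13 GeV⁴.
Result: 3.81e13 × 2.316e20 = 8.824e33 kg/m³.

8.824e33 kg/m³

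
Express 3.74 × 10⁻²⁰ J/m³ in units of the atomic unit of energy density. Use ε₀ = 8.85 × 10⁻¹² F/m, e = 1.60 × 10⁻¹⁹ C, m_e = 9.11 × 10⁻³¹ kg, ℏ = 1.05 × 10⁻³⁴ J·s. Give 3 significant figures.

1.24 × 10⁻³³

atomic unit of energy density: u_au = E_h/a₀³ = m_e⁴e¹⁰/((4πε₀)⁵ℏ⁸) = 3.01 × 10¹³ J/m³.
3.74 × 10⁻²⁰ / 3.01 × 10¹³ = 1.24 × 10⁻³³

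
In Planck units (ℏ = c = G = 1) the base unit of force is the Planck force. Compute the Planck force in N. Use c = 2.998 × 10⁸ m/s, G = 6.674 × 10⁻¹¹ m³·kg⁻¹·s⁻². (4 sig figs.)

F_P = c⁴/G
  = 8.078 × 10³³ / 6.674 × 10⁻¹¹
  = 1.210 × 10⁴⁴ N

1.210 × 10⁴⁴ N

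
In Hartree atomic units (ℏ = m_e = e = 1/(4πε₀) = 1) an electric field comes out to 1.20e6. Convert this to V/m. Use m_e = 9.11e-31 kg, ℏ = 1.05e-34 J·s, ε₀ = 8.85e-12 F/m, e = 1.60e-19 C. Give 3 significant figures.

6.25e17 V/m

One atomic unit of electric field: E_au = E_h/(e a₀) = m_e²e⁵/((4πε₀)³ℏ⁴) = 5.20e11 V/m.
1.20e6 × 5.20e11 V/m = 6.25e17 V/m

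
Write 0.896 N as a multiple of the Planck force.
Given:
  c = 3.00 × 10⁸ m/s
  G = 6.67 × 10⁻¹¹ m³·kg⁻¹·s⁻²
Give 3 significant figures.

Planck force: F_P = c⁴/G = 1.21 × 10⁴⁴ N.
0.896 / 1.21 × 10⁴⁴ = 7.38 × 10⁻⁴⁵

7.38 × 10⁻⁴⁵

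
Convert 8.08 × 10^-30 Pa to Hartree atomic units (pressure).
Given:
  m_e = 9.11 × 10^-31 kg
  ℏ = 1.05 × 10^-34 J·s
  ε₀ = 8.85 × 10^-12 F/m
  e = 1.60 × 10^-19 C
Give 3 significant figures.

2.68 × 10^-43

atomic unit of pressure: P_au = E_h/a₀³ = m_e⁴e¹⁰/((4πε₀)⁵ℏ⁸) = 3.01 × 10^13 Pa.
8.08 × 10^-30 / 3.01 × 10^13 = 2.68 × 10^-43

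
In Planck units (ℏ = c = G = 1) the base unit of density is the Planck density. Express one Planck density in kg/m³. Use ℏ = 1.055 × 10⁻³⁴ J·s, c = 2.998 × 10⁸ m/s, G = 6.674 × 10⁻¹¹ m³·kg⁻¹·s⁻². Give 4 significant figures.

ρ_P = c⁵/(ℏG²)
  = 2.422 × 10⁴² / 4.699 × 10⁻⁵⁵
  = 5.154 × 10⁹⁶ kg/m³

5.154 × 10⁹⁶ kg/m³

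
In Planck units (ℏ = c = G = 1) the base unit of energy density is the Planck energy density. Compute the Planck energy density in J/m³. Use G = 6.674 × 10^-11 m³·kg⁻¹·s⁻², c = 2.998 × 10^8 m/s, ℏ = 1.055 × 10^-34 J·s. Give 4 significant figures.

4.632 × 10^113 J/m³

u_P = c⁷/(ℏG²)
  = 2.177 × 10^59 / 4.699 × 10^-55
  = 4.632 × 10^113 J/m³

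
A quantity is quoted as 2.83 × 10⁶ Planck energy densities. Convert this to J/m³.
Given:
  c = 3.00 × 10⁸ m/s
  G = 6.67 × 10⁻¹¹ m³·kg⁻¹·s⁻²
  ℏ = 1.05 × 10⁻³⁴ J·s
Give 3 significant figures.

1.32 × 10¹²⁰ J/m³

One Planck energy density: u_P = c⁷/(ℏG²) = 4.68 × 10¹¹³ J/m³.
2.83 × 10⁶ × 4.68 × 10¹¹³ J/m³ = 1.32 × 10¹²⁰ J/m³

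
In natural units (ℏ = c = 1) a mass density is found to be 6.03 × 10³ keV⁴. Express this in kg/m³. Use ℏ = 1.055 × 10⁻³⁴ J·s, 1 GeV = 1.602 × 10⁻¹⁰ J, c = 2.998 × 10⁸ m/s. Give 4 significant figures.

1.397 kg/m³

Mass density is [E]/(c²[L]³) = [E]⁴/(ℏ³c⁵).
1 GeV⁴ → 1/(ℏ³c⁵) × (1 GeV in J)⁴ = 2.316 × 10²⁰ kg/m³.
Convert the energy scale: 6.03 × 10³ keV⁴ = 6.03 × 10⁻²¹ GeV⁴.
Result: 6.03 × 10⁻²¹ × 2.316 × 10²⁰ = 1.397 kg/m³.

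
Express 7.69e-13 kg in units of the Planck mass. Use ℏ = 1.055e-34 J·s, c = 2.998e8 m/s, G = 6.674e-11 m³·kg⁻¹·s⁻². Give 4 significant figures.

Planck mass: m_P = √(ℏc/G) = 2.177e-8 kg.
7.69e-13 / 2.177e-8 = 3.532e-5

3.532e-5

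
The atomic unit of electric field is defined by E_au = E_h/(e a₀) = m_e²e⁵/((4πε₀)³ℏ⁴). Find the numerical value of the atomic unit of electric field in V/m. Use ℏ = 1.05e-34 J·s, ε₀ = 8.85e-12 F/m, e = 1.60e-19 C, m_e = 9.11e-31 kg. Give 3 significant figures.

E_au = E_h/(e a₀) = m_e²e⁵/((4πε₀)³ℏ⁴)
E_h = 4.38e-18 J
a₀ = 5.26e-11 m
E_h/(e·a₀) = 5.20e11 V/m

5.20e11 V/m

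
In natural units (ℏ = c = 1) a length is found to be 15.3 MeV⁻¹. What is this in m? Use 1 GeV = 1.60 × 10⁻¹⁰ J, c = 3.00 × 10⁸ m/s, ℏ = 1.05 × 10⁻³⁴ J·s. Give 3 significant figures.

A length is [E]⁻¹ in ℏ=c=1; restore one factor of ℏc.
1 GeV⁻¹ → ℏc × (1 GeV in J)⁻¹ = 1.97 × 10⁻¹⁶ m.
Convert the energy scale: 15.3 MeV⁻¹ = 1.53 × 10⁴ GeV⁻¹.
Result: 1.53 × 10⁴ × 1.97 × 10⁻¹⁶ = 3.01 × 10⁻¹² m.

3.01 × 10⁻¹² m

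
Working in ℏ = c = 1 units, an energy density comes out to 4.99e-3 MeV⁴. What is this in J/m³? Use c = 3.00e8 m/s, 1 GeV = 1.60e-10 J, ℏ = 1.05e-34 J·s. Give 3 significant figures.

[E]/[L]³ = [E]⁴/(ℏc)³; restore (ℏc)⁻³.
1 GeV⁴ → 1/(ℏc)³ × (1 GeV in J)⁴ = 2.10e37 J/m³.
Convert the energy scale: 4.99e-3 MeV⁴ = 4.99e-15 GeV⁴.
Result: 4.99e-15 × 2.10e37 = 1.05e23 J/m³.

1.05e23 J/m³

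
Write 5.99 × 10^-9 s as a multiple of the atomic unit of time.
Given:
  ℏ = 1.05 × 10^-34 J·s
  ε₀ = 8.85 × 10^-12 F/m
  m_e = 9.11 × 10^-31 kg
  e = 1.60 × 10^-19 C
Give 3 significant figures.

2.50 × 10^8

atomic unit of time: τ_au = (4πε₀)²ℏ³/(m_e e⁴) = 2.40 × 10^-17 s.
5.99 × 10^-9 / 2.40 × 10^-17 = 2.50 × 10^8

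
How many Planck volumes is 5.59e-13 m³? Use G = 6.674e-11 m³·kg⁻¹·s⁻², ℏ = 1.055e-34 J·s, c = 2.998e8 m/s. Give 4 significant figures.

Planck volume: V_P = (ℏG/c³)^(3/2) = 4.224e-105 m³.
5.59e-13 / 4.224e-105 = 1.323e92

1.323e92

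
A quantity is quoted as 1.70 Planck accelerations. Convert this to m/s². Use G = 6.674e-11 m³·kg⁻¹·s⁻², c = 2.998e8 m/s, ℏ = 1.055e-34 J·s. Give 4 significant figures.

9.452e51 m/s²

One Planck acceleration: a_P = √(c⁷/(ℏG)) = 5.560e51 m/s².
1.70 × 5.560e51 m/s² = 9.452e51 m/s²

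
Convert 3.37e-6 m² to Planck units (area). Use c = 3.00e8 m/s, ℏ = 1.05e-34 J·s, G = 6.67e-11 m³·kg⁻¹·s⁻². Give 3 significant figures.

Planck area: A_P = ℏG/c³ = 2.59e-70 m².
3.37e-6 / 2.59e-70 = 1.30e64

1.30e64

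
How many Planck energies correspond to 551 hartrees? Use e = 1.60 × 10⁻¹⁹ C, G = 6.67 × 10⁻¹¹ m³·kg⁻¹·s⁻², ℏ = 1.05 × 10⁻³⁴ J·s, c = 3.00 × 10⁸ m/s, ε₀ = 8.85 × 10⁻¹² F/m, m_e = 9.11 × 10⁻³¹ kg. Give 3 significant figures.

hartree: E_h = m_e e⁴/(4πε₀ℏ)² = 4.38 × 10⁻¹⁸ J
Planck energy: E_P = √(ℏc⁵/G) = 1.96 × 10⁹ J
551 × 4.38 × 10⁻¹⁸ / 1.96 × 10⁹ = 1.23 × 10⁻²⁴

1.23 × 10⁻²⁴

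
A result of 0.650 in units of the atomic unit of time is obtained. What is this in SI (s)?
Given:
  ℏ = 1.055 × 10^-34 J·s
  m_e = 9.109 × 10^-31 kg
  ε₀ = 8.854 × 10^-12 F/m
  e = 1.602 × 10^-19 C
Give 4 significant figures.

One atomic unit of time: τ_au = (4πε₀)²ℏ³/(m_e e⁴) = 2.423 × 10^-17 s.
0.650 × 2.423 × 10^-17 s = 1.575 × 10^-17 s

1.575 × 10^-17 s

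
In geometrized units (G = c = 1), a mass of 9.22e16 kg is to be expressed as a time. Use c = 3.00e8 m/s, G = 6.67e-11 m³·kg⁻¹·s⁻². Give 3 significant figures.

2.28e-19 s

Mass → time via G/c³.
9.22e16 kg × (G/c³) = 2.28e-19 s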